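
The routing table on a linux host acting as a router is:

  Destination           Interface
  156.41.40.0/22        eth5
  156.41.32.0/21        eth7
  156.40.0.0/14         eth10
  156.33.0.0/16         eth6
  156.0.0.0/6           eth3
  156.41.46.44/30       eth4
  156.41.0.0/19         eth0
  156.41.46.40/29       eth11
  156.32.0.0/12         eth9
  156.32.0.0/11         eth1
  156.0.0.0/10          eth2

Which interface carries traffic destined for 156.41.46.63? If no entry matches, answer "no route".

Routes whose prefix contains 156.41.46.63:
  156.0.0.0/6 (156.0.0.0 - 159.255.255.255) -> eth3
  156.0.0.0/10 (156.0.0.0 - 156.63.255.255) -> eth2
  156.32.0.0/11 (156.32.0.0 - 156.63.255.255) -> eth1
  156.32.0.0/12 (156.32.0.0 - 156.47.255.255) -> eth9
  156.40.0.0/14 (156.40.0.0 - 156.43.255.255) -> eth10
More-specific entries that do NOT match:
  156.41.46.44/30 (156.41.46.44 - 156.41.46.47) does not contain 156.41.46.63
  156.41.46.40/29 (156.41.46.40 - 156.41.46.47) does not contain 156.41.46.63
  156.41.40.0/22 (156.41.40.0 - 156.41.43.255) does not contain 156.41.46.63
  156.41.32.0/21 (156.41.32.0 - 156.41.39.255) does not contain 156.41.46.63
  156.41.0.0/19 (156.41.0.0 - 156.41.31.255) does not contain 156.41.46.63
  156.33.0.0/16 (156.33.0.0 - 156.33.255.255) does not contain 156.41.46.63
Longest matching prefix is /14 -> interface eth10.

eth10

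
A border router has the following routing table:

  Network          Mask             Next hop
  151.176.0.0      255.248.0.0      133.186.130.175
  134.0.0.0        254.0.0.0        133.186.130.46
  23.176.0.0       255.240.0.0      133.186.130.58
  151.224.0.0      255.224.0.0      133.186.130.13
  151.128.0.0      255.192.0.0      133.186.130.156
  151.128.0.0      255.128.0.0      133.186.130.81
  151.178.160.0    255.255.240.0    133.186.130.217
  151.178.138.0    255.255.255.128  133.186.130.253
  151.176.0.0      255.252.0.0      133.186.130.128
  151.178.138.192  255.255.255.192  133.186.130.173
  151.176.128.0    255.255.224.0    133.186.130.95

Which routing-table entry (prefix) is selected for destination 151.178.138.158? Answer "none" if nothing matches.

Entries matching 151.178.138.158:
  151.128.0.0/9 (151.128.0.0 - 151.255.255.255)
  151.128.0.0/10 (151.128.0.0 - 151.191.255.255)
  151.176.0.0/13 (151.176.0.0 - 151.183.255.255)
  151.176.0.0/14 (151.176.0.0 - 151.179.255.255)
Most specific is 151.176.0.0/14.

151.176.0.0/14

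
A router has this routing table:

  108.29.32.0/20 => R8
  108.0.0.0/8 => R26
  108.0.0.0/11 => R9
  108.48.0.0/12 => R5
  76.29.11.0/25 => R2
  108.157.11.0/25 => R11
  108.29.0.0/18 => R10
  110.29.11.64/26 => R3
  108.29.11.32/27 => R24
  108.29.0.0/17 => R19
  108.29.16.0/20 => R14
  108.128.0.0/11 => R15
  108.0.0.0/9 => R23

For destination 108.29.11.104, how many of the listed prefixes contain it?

5

Prefixes containing 108.29.11.104:
  108.0.0.0/8 (108.0.0.0 - 108.255.255.255)
  108.0.0.0/9 (108.0.0.0 - 108.127.255.255)
  108.0.0.0/11 (108.0.0.0 - 108.31.255.255)
  108.29.0.0/17 (108.29.0.0 - 108.29.127.255)
  108.29.0.0/18 (108.29.0.0 - 108.29.63.255)
Total matching entries: 5.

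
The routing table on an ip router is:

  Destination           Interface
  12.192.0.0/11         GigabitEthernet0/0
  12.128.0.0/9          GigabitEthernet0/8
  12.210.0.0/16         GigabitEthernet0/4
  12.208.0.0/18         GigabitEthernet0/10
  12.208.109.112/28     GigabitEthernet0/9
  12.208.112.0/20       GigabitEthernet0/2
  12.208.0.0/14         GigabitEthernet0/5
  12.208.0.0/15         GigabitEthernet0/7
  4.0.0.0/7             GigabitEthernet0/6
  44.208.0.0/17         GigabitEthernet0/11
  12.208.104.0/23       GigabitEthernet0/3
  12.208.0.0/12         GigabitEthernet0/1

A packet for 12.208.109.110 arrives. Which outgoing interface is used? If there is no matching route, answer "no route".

GigabitEthernet0/7

Routes whose prefix contains 12.208.109.110:
  12.128.0.0/9 (12.128.0.0 - 12.255.255.255) -> GigabitEthernet0/8
  12.192.0.0/11 (12.192.0.0 - 12.223.255.255) -> GigabitEthernet0/0
  12.208.0.0/12 (12.208.0.0 - 12.223.255.255) -> GigabitEthernet0/1
  12.208.0.0/14 (12.208.0.0 - 12.211.255.255) -> GigabitEthernet0/5
  12.208.0.0/15 (12.208.0.0 - 12.209.255.255) -> GigabitEthernet0/7
More-specific entries that do NOT match:
  12.208.109.112/28 (12.208.109.112 - 12.208.109.127) does not contain 12.208.109.110
  12.208.104.0/23 (12.208.104.0 - 12.208.105.255) does not contain 12.208.109.110
  12.208.112.0/20 (12.208.112.0 - 12.208.127.255) does not contain 12.208.109.110
  12.208.0.0/18 (12.208.0.0 - 12.208.63.255) does not contain 12.208.109.110
  44.208.0.0/17 (44.208.0.0 - 44.208.127.255) does not contain 12.208.109.110
  12.210.0.0/16 (12.210.0.0 - 12.210.255.255) does not contain 12.208.109.110
Longest matching prefix is /15 -> interface GigabitEthernet0/7.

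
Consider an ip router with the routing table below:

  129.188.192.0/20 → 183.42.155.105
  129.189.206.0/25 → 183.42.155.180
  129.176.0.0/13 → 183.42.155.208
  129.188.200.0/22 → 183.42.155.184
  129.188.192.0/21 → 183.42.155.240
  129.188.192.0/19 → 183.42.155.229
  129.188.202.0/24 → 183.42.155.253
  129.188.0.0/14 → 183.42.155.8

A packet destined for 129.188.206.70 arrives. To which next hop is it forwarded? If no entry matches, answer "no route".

183.42.155.105

Routes whose prefix contains 129.188.206.70:
  129.188.0.0/14 (129.188.0.0 - 129.191.255.255) -> 183.42.155.8
  129.188.192.0/19 (129.188.192.0 - 129.188.223.255) -> 183.42.155.229
  129.188.192.0/20 (129.188.192.0 - 129.188.207.255) -> 183.42.155.105
More-specific entries that do NOT match:
  129.189.206.0/25 (129.189.206.0 - 129.189.206.127) does not contain 129.188.206.70
  129.188.202.0/24 (129.188.202.0 - 129.188.202.255) does not contain 129.188.206.70
  129.188.200.0/22 (129.188.200.0 - 129.188.203.255) does not contain 129.188.206.70
  129.188.192.0/21 (129.188.192.0 - 129.188.199.255) does not contain 129.188.206.70
Longest matching prefix is /20 -> next hop 183.42.155.105.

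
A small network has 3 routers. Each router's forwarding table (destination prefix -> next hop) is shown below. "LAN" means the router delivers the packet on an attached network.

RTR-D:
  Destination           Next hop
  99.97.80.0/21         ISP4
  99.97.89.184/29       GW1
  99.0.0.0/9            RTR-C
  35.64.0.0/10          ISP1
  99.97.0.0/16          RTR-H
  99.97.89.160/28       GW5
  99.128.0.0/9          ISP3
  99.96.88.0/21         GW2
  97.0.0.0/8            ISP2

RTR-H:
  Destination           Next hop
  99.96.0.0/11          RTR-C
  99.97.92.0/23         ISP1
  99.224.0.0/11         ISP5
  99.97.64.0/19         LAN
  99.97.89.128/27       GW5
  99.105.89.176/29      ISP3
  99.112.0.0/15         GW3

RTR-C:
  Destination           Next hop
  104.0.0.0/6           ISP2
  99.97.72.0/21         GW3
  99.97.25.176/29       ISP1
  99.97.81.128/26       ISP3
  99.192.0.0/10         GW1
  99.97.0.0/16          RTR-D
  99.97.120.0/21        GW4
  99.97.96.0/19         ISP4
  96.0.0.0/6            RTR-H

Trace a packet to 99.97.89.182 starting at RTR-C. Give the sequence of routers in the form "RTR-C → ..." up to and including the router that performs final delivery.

RTR-C → RTR-D → RTR-H

At RTR-C: longest match for 99.97.89.182 is 99.97.0.0/16 -> RTR-D
At RTR-D: longest match for 99.97.89.182 is 99.97.0.0/16 -> RTR-H
At RTR-H: longest match for 99.97.89.182 is 99.97.64.0/19 -> LAN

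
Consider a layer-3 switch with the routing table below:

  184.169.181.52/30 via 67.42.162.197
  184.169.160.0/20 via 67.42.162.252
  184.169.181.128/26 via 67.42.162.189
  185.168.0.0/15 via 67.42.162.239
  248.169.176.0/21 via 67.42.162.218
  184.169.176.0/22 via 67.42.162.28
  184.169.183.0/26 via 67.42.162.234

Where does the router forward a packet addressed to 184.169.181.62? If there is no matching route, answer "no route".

No entry's prefix contains 184.169.181.62; there is no default route.

no route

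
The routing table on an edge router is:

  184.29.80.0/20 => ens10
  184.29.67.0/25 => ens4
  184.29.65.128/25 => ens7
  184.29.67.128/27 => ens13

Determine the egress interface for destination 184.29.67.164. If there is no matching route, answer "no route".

No entry's prefix contains 184.29.67.164; there is no default route.

no route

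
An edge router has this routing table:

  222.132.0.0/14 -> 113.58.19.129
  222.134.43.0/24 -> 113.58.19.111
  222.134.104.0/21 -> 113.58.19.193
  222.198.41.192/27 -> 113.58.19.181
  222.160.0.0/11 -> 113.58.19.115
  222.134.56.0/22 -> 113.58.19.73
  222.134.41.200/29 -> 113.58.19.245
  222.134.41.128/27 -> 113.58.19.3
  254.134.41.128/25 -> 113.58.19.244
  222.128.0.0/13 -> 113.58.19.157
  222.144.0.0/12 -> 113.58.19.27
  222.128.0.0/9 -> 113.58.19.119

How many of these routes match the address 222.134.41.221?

3

Prefixes containing 222.134.41.221:
  222.128.0.0/9 (222.128.0.0 - 222.255.255.255)
  222.128.0.0/13 (222.128.0.0 - 222.135.255.255)
  222.132.0.0/14 (222.132.0.0 - 222.135.255.255)
Total matching entries: 3.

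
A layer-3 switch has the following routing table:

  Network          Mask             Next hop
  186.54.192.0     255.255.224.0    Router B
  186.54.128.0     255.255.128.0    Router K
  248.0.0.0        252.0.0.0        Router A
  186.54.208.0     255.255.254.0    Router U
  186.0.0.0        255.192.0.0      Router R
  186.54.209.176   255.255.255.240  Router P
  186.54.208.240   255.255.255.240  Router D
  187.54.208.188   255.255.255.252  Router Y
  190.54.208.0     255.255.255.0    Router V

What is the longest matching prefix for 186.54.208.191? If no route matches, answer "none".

186.54.208.0/23

Entries matching 186.54.208.191:
  186.0.0.0/10 (186.0.0.0 - 186.63.255.255)
  186.54.128.0/17 (186.54.128.0 - 186.54.255.255)
  186.54.192.0/19 (186.54.192.0 - 186.54.223.255)
  186.54.208.0/23 (186.54.208.0 - 186.54.209.255)
Most specific is 186.54.208.0/23.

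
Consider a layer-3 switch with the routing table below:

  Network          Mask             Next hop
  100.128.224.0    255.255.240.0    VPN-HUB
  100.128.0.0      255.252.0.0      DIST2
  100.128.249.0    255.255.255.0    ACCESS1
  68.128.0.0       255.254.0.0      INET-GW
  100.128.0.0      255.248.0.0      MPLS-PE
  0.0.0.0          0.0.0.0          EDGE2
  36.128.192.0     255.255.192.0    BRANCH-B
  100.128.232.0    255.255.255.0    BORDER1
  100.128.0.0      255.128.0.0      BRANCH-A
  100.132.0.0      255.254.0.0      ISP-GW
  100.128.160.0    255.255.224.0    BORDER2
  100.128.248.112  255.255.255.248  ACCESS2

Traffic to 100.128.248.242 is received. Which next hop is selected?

DIST2

Routes whose prefix contains 100.128.248.242:
  0.0.0.0/0 (default, matches everything) -> EDGE2
  100.128.0.0/9 (100.128.0.0 - 100.255.255.255) -> BRANCH-A
  100.128.0.0/13 (100.128.0.0 - 100.135.255.255) -> MPLS-PE
  100.128.0.0/14 (100.128.0.0 - 100.131.255.255) -> DIST2
More-specific entries that do NOT match:
  100.128.248.112/29 (100.128.248.112 - 100.128.248.119) does not contain 100.128.248.242
  100.128.249.0/24 (100.128.249.0 - 100.128.249.255) does not contain 100.128.248.242
  100.128.232.0/24 (100.128.232.0 - 100.128.232.255) does not contain 100.128.248.242
  100.128.224.0/20 (100.128.224.0 - 100.128.239.255) does not contain 100.128.248.242
  100.128.160.0/19 (100.128.160.0 - 100.128.191.255) does not contain 100.128.248.242
  36.128.192.0/18 (36.128.192.0 - 36.128.255.255) does not contain 100.128.248.242
  68.128.0.0/15 (68.128.0.0 - 68.129.255.255) does not contain 100.128.248.242
  100.132.0.0/15 (100.132.0.0 - 100.133.255.255) does not contain 100.128.248.242
Longest matching prefix is /14 -> next hop DIST2.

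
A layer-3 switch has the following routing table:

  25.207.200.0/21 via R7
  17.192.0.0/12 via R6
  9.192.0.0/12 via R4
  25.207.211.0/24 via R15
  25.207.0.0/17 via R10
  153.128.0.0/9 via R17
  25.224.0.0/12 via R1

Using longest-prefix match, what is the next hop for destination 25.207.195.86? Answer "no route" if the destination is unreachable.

no route

No entry's prefix contains 25.207.195.86; there is no default route.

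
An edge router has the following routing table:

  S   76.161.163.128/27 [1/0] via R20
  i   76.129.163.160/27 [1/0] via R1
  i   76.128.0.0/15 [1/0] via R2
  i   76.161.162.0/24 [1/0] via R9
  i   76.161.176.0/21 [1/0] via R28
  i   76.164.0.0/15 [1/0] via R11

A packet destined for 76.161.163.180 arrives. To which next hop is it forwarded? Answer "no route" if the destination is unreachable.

No entry's prefix contains 76.161.163.180; there is no default route.

no route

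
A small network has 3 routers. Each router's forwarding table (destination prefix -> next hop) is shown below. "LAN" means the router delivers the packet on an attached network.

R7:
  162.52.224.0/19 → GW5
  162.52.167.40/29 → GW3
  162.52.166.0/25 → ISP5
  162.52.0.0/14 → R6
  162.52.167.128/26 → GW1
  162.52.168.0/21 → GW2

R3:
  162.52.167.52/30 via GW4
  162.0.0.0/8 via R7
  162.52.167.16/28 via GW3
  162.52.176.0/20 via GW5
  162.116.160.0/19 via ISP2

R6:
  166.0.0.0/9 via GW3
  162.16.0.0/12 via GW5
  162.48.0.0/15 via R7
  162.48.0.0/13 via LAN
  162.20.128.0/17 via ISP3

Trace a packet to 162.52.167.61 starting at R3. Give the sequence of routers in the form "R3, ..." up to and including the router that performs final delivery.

R3, R7, R6

At R3: longest match for 162.52.167.61 is 162.0.0.0/8 -> R7
At R7: longest match for 162.52.167.61 is 162.52.0.0/14 -> R6
At R6: longest match for 162.52.167.61 is 162.48.0.0/13 -> LAN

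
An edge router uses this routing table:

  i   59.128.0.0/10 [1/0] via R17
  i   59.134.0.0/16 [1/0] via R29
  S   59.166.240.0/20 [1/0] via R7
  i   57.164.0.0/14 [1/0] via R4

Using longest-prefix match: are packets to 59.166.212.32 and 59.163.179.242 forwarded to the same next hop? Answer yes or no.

59.166.212.32: longest match 59.128.0.0/10 -> R17
59.163.179.242: longest match 59.128.0.0/10 -> R17

yes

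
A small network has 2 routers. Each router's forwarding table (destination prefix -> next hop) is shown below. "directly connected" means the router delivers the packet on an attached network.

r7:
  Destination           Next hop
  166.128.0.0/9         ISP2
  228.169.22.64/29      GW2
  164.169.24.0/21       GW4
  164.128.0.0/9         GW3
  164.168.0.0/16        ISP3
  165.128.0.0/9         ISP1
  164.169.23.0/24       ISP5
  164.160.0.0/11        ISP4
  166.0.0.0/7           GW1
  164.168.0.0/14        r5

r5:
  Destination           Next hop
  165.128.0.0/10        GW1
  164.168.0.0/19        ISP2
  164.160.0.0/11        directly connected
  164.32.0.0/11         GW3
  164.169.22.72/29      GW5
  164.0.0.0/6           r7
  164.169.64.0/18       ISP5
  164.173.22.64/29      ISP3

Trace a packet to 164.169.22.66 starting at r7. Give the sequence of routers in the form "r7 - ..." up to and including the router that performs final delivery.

At r7: longest match for 164.169.22.66 is 164.168.0.0/14 -> r5
At r5: longest match for 164.169.22.66 is 164.160.0.0/11 -> directly connected

r7 - r5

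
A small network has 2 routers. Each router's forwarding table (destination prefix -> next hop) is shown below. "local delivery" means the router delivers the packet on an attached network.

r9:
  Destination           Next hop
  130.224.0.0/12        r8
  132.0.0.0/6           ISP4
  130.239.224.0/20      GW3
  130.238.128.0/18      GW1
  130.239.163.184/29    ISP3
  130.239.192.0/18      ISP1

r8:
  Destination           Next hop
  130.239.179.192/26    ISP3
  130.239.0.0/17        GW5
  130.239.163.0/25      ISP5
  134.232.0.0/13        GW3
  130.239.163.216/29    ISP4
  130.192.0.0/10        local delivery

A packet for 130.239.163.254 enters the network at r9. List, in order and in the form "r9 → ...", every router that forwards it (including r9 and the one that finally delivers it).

At r9: longest match for 130.239.163.254 is 130.224.0.0/12 -> r8
At r8: longest match for 130.239.163.254 is 130.192.0.0/10 -> local delivery

r9 → r8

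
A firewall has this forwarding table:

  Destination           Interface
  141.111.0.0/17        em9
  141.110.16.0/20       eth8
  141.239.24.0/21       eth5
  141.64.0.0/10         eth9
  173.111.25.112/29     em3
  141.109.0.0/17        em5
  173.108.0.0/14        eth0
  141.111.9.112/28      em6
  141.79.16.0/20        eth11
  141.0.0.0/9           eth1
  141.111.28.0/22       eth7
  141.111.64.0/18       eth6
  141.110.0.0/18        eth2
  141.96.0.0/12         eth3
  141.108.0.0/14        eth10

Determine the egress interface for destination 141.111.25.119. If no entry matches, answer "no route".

em9

Routes whose prefix contains 141.111.25.119:
  141.0.0.0/9 (141.0.0.0 - 141.127.255.255) -> eth1
  141.64.0.0/10 (141.64.0.0 - 141.127.255.255) -> eth9
  141.96.0.0/12 (141.96.0.0 - 141.111.255.255) -> eth3
  141.108.0.0/14 (141.108.0.0 - 141.111.255.255) -> eth10
  141.111.0.0/17 (141.111.0.0 - 141.111.127.255) -> em9
More-specific entries that do NOT match:
  173.111.25.112/29 (173.111.25.112 - 173.111.25.119) does not contain 141.111.25.119
  141.111.9.112/28 (141.111.9.112 - 141.111.9.127) does not contain 141.111.25.119
  141.111.28.0/22 (141.111.28.0 - 141.111.31.255) does not contain 141.111.25.119
  141.239.24.0/21 (141.239.24.0 - 141.239.31.255) does not contain 141.111.25.119
  141.110.16.0/20 (141.110.16.0 - 141.110.31.255) does not contain 141.111.25.119
  141.79.16.0/20 (141.79.16.0 - 141.79.31.255) does not contain 141.111.25.119
  141.111.64.0/18 (141.111.64.0 - 141.111.127.255) does not contain 141.111.25.119
  141.110.0.0/18 (141.110.0.0 - 141.110.63.255) does not contain 141.111.25.119
Longest matching prefix is /17 -> interface em9.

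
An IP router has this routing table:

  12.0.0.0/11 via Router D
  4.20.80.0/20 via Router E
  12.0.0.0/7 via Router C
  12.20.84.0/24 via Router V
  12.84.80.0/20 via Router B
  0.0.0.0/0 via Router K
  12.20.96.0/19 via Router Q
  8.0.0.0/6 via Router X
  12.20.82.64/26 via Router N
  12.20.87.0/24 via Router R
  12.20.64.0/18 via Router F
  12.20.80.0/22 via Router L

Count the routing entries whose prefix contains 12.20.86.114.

4

Prefixes containing 12.20.86.114:
  0.0.0.0/0 (default, matches everything)
  12.0.0.0/7 (12.0.0.0 - 13.255.255.255)
  12.0.0.0/11 (12.0.0.0 - 12.31.255.255)
  12.20.64.0/18 (12.20.64.0 - 12.20.127.255)
Total matching entries: 4.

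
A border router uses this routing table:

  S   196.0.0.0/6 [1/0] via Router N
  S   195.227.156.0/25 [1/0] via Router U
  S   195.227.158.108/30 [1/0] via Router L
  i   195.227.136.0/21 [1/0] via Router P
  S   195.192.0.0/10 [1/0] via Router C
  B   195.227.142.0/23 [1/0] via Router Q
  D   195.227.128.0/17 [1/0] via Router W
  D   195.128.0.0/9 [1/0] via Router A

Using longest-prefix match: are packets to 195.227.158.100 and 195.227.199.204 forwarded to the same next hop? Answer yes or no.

yes

195.227.158.100: longest match 195.227.128.0/17 -> Router W
195.227.199.204: longest match 195.227.128.0/17 -> Router W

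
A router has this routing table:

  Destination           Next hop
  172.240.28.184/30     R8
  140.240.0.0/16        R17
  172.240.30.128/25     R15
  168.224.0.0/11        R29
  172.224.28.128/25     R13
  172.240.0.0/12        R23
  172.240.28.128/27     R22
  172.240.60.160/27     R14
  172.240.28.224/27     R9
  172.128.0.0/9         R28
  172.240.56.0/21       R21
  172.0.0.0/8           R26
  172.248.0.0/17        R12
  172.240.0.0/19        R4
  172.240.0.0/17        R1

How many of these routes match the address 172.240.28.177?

Prefixes containing 172.240.28.177:
  172.0.0.0/8 (172.0.0.0 - 172.255.255.255)
  172.128.0.0/9 (172.128.0.0 - 172.255.255.255)
  172.240.0.0/12 (172.240.0.0 - 172.255.255.255)
  172.240.0.0/17 (172.240.0.0 - 172.240.127.255)
  172.240.0.0/19 (172.240.0.0 - 172.240.31.255)
Total matching entries: 5.

5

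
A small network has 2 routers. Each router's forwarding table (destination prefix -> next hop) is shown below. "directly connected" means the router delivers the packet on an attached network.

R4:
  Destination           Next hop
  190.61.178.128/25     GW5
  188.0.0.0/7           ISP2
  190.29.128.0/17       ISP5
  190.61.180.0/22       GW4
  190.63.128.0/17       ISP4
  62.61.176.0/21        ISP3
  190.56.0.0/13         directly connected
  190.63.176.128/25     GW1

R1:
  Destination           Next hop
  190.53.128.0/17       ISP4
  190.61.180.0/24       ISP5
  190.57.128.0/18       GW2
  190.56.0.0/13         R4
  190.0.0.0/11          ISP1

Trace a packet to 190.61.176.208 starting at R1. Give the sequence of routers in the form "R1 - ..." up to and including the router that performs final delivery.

R1 - R4

At R1: longest match for 190.61.176.208 is 190.56.0.0/13 -> R4
At R4: longest match for 190.61.176.208 is 190.56.0.0/13 -> directly connected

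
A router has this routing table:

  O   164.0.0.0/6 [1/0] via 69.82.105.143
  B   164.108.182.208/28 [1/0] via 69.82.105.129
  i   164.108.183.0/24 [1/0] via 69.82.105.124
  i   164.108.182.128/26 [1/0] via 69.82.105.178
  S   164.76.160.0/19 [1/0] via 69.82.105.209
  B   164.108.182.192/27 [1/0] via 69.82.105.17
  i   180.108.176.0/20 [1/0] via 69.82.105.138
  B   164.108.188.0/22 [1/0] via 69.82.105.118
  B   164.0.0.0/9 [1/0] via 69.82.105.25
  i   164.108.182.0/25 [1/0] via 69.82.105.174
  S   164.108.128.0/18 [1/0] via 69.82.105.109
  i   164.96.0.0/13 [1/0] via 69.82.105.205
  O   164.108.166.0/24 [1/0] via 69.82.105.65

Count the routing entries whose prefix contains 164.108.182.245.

Prefixes containing 164.108.182.245:
  164.0.0.0/6 (164.0.0.0 - 167.255.255.255)
  164.0.0.0/9 (164.0.0.0 - 164.127.255.255)
  164.108.128.0/18 (164.108.128.0 - 164.108.191.255)
Total matching entries: 3.

3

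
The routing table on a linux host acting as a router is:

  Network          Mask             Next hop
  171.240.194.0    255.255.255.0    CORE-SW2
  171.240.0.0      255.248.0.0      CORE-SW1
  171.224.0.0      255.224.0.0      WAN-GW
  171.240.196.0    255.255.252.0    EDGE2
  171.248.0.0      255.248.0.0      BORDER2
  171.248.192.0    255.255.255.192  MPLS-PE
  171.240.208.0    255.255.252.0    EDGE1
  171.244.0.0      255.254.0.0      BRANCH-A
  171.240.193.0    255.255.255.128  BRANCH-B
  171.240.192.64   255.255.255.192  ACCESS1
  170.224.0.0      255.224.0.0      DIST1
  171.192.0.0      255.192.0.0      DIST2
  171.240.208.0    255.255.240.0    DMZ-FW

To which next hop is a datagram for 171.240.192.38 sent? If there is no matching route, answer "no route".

Routes whose prefix contains 171.240.192.38:
  171.192.0.0/10 (171.192.0.0 - 171.255.255.255) -> DIST2
  171.224.0.0/11 (171.224.0.0 - 171.255.255.255) -> WAN-GW
  171.240.0.0/13 (171.240.0.0 - 171.247.255.255) -> CORE-SW1
More-specific entries that do NOT match:
  171.248.192.0/26 (171.248.192.0 - 171.248.192.63) does not contain 171.240.192.38
  171.240.192.64/26 (171.240.192.64 - 171.240.192.127) does not contain 171.240.192.38
  171.240.193.0/25 (171.240.193.0 - 171.240.193.127) does not contain 171.240.192.38
  171.240.194.0/24 (171.240.194.0 - 171.240.194.255) does not contain 171.240.192.38
  171.240.196.0/22 (171.240.196.0 - 171.240.199.255) does not contain 171.240.192.38
  171.240.208.0/22 (171.240.208.0 - 171.240.211.255) does not contain 171.240.192.38
  171.240.208.0/20 (171.240.208.0 - 171.240.223.255) does not contain 171.240.192.38
  171.244.0.0/15 (171.244.0.0 - 171.245.255.255) does not contain 171.240.192.38
Longest matching prefix is /13 -> next hop CORE-SW1.

CORE-SW1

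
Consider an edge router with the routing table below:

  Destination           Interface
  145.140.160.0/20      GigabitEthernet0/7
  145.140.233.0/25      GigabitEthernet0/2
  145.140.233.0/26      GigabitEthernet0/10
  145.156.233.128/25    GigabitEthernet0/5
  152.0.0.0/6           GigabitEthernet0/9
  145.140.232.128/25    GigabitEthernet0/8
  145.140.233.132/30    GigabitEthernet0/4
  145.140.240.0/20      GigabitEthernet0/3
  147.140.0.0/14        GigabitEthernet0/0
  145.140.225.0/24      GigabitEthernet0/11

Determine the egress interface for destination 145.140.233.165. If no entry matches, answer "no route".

No entry's prefix contains 145.140.233.165; there is no default route.

no route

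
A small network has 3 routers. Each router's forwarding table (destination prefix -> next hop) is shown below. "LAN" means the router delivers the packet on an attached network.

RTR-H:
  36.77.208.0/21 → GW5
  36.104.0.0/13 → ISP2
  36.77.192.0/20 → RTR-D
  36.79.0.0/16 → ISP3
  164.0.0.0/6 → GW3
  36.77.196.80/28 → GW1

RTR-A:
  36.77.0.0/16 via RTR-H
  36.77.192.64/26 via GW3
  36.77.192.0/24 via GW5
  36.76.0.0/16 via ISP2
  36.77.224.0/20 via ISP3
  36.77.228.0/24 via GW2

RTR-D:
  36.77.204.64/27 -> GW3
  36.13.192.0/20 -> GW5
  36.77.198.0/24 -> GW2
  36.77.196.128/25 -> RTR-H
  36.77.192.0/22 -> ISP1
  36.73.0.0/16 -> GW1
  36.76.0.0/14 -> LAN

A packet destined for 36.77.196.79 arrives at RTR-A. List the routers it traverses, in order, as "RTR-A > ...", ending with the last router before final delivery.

RTR-A > RTR-H > RTR-D

At RTR-A: longest match for 36.77.196.79 is 36.77.0.0/16 -> RTR-H
At RTR-H: longest match for 36.77.196.79 is 36.77.192.0/20 -> RTR-D
At RTR-D: longest match for 36.77.196.79 is 36.76.0.0/14 -> LAN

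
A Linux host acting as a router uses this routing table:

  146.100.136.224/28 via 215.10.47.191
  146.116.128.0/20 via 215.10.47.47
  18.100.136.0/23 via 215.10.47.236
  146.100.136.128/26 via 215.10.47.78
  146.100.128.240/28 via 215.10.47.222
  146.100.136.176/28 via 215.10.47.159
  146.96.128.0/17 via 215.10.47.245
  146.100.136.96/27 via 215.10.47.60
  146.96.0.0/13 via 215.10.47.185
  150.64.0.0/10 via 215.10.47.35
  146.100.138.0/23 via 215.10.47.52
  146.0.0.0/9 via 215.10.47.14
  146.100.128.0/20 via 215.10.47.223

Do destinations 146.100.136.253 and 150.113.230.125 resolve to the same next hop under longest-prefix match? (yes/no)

no

146.100.136.253: longest match 146.100.128.0/20 -> 215.10.47.223
150.113.230.125: longest match 150.64.0.0/10 -> 215.10.47.35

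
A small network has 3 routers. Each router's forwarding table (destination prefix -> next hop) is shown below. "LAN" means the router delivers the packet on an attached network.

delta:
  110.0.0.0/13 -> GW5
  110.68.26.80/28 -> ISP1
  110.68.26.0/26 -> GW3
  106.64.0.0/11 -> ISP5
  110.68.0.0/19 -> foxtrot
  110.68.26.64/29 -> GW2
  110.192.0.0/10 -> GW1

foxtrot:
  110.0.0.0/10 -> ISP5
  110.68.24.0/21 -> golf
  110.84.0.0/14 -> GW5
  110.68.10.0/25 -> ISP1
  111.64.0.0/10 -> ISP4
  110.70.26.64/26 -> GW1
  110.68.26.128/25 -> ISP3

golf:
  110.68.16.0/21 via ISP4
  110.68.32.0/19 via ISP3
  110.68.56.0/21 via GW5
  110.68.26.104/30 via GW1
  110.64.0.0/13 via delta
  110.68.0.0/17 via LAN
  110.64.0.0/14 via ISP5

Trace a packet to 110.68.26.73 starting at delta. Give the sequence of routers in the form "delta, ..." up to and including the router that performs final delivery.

At delta: longest match for 110.68.26.73 is 110.68.0.0/19 -> foxtrot
At foxtrot: longest match for 110.68.26.73 is 110.68.24.0/21 -> golf
At golf: longest match for 110.68.26.73 is 110.68.0.0/17 -> LAN

delta, foxtrot, golf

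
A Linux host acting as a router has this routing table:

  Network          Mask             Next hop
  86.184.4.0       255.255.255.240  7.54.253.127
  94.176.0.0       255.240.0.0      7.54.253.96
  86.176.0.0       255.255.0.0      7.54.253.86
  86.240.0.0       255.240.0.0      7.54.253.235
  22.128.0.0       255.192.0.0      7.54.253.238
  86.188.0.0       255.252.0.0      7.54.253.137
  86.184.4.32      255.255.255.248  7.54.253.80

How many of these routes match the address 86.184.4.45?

0

No listed prefix contains 86.184.4.45.
Total matching entries: 0.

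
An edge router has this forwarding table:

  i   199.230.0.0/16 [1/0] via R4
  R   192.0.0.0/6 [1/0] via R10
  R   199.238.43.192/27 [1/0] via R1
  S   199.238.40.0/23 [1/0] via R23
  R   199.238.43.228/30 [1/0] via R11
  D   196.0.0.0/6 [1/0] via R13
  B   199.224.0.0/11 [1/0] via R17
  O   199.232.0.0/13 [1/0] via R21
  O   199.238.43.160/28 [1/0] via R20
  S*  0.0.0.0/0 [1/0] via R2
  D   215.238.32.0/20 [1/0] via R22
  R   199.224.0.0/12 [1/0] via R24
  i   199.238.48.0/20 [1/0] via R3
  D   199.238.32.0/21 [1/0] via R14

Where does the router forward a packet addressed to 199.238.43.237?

Routes whose prefix contains 199.238.43.237:
  0.0.0.0/0 (default, matches everything) -> R2
  196.0.0.0/6 (196.0.0.0 - 199.255.255.255) -> R13
  199.224.0.0/11 (199.224.0.0 - 199.255.255.255) -> R17
  199.224.0.0/12 (199.224.0.0 - 199.239.255.255) -> R24
  199.232.0.0/13 (199.232.0.0 - 199.239.255.255) -> R21
More-specific entries that do NOT match:
  199.238.43.228/30 (199.238.43.228 - 199.238.43.231) does not contain 199.238.43.237
  199.238.43.160/28 (199.238.43.160 - 199.238.43.175) does not contain 199.238.43.237
  199.238.43.192/27 (199.238.43.192 - 199.238.43.223) does not contain 199.238.43.237
  199.238.40.0/23 (199.238.40.0 - 199.238.41.255) does not contain 199.238.43.237
  199.238.32.0/21 (199.238.32.0 - 199.238.39.255) does not contain 199.238.43.237
  215.238.32.0/20 (215.238.32.0 - 215.238.47.255) does not contain 199.238.43.237
  199.238.48.0/20 (199.238.48.0 - 199.238.63.255) does not contain 199.238.43.237
  199.230.0.0/16 (199.230.0.0 - 199.230.255.255) does not contain 199.238.43.237
Longest matching prefix is /13 -> next hop R21.

R21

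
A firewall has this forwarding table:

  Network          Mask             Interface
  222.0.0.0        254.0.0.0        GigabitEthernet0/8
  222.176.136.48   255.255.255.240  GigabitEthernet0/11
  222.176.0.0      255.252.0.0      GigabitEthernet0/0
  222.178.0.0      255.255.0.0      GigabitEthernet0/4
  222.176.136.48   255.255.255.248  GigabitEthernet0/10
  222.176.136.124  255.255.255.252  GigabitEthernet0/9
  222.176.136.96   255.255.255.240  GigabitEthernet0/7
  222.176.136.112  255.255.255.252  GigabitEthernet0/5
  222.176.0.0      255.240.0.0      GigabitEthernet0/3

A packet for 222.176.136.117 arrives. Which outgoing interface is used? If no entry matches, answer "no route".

Routes whose prefix contains 222.176.136.117:
  222.0.0.0/7 (222.0.0.0 - 223.255.255.255) -> GigabitEthernet0/8
  222.176.0.0/12 (222.176.0.0 - 222.191.255.255) -> GigabitEthernet0/3
  222.176.0.0/14 (222.176.0.0 - 222.179.255.255) -> GigabitEthernet0/0
More-specific entries that do NOT match:
  222.176.136.124/30 (222.176.136.124 - 222.176.136.127) does not contain 222.176.136.117
  222.176.136.112/30 (222.176.136.112 - 222.176.136.115) does not contain 222.176.136.117
  222.176.136.48/29 (222.176.136.48 - 222.176.136.55) does not contain 222.176.136.117
  222.176.136.48/28 (222.176.136.48 - 222.176.136.63) does not contain 222.176.136.117
  222.176.136.96/28 (222.176.136.96 - 222.176.136.111) does not contain 222.176.136.117
  222.178.0.0/16 (222.178.0.0 - 222.178.255.255) does not contain 222.176.136.117
Longest matching prefix is /14 -> interface GigabitEthernet0/0.

GigabitEthernet0/0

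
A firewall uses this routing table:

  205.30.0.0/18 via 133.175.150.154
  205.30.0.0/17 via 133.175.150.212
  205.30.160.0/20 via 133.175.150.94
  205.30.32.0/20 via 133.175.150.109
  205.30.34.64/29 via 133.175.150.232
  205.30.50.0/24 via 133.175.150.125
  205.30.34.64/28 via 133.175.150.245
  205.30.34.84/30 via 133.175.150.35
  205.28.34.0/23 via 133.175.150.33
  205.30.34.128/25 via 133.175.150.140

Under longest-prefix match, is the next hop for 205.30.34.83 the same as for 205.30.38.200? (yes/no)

yes

205.30.34.83: longest match 205.30.32.0/20 -> 133.175.150.109
205.30.38.200: longest match 205.30.32.0/20 -> 133.175.150.109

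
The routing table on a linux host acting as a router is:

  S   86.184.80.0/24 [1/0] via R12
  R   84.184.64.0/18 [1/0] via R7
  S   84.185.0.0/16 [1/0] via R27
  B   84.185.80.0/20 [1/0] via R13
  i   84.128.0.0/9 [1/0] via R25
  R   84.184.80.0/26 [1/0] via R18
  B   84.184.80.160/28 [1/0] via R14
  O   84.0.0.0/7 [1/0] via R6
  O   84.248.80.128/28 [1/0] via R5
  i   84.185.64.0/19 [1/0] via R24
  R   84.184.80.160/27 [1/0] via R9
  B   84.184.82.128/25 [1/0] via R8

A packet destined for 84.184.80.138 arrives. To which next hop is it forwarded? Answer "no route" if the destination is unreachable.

R7

Routes whose prefix contains 84.184.80.138:
  84.0.0.0/7 (84.0.0.0 - 85.255.255.255) -> R6
  84.128.0.0/9 (84.128.0.0 - 84.255.255.255) -> R25
  84.184.64.0/18 (84.184.64.0 - 84.184.127.255) -> R7
More-specific entries that do NOT match:
  84.184.80.160/28 (84.184.80.160 - 84.184.80.175) does not contain 84.184.80.138
  84.248.80.128/28 (84.248.80.128 - 84.248.80.143) does not contain 84.184.80.138
  84.184.80.160/27 (84.184.80.160 - 84.184.80.191) does not contain 84.184.80.138
  84.184.80.0/26 (84.184.80.0 - 84.184.80.63) does not contain 84.184.80.138
  84.184.82.128/25 (84.184.82.128 - 84.184.82.255) does not contain 84.184.80.138
  86.184.80.0/24 (86.184.80.0 - 86.184.80.255) does not contain 84.184.80.138
  84.185.80.0/20 (84.185.80.0 - 84.185.95.255) does not contain 84.184.80.138
  84.185.64.0/19 (84.185.64.0 - 84.185.95.255) does not contain 84.184.80.138
Longest matching prefix is /18 -> next hop R7.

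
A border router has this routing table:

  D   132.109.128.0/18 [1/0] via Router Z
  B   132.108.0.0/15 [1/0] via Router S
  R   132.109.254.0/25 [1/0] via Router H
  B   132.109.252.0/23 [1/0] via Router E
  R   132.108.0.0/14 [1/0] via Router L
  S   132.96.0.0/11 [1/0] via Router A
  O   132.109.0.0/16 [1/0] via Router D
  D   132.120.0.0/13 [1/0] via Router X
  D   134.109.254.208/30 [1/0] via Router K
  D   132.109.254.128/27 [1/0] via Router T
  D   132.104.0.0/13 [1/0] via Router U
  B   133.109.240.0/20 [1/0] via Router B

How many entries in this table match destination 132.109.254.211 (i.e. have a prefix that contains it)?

Prefixes containing 132.109.254.211:
  132.96.0.0/11 (132.96.0.0 - 132.127.255.255)
  132.104.0.0/13 (132.104.0.0 - 132.111.255.255)
  132.108.0.0/14 (132.108.0.0 - 132.111.255.255)
  132.108.0.0/15 (132.108.0.0 - 132.109.255.255)
  132.109.0.0/16 (132.109.0.0 - 132.109.255.255)
Total matching entries: 5.

5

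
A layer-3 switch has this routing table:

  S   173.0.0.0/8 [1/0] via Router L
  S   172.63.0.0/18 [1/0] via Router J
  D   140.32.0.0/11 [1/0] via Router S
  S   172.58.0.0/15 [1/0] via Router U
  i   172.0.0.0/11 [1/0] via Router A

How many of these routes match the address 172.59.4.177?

Prefixes containing 172.59.4.177:
  172.58.0.0/15 (172.58.0.0 - 172.59.255.255)
Total matching entries: 1.

1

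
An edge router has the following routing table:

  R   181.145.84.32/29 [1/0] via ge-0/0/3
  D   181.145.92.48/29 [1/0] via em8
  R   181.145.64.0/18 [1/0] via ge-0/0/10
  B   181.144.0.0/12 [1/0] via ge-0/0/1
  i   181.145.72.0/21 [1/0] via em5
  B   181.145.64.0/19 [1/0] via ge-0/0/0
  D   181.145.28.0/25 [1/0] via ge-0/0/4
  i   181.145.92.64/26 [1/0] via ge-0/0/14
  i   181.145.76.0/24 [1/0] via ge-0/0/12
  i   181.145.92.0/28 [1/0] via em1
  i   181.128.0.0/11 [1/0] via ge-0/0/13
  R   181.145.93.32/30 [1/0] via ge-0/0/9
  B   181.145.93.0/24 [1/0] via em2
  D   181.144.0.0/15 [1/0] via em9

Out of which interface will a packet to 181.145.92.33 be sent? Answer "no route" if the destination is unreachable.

Routes whose prefix contains 181.145.92.33:
  181.128.0.0/11 (181.128.0.0 - 181.159.255.255) -> ge-0/0/13
  181.144.0.0/12 (181.144.0.0 - 181.159.255.255) -> ge-0/0/1
  181.144.0.0/15 (181.144.0.0 - 181.145.255.255) -> em9
  181.145.64.0/18 (181.145.64.0 - 181.145.127.255) -> ge-0/0/10
  181.145.64.0/19 (181.145.64.0 - 181.145.95.255) -> ge-0/0/0
More-specific entries that do NOT match:
  181.145.93.32/30 (181.145.93.32 - 181.145.93.35) does not contain 181.145.92.33
  181.145.84.32/29 (181.145.84.32 - 181.145.84.39) does not contain 181.145.92.33
  181.145.92.48/29 (181.145.92.48 - 181.145.92.55) does not contain 181.145.92.33
  181.145.92.0/28 (181.145.92.0 - 181.145.92.15) does not contain 181.145.92.33
  181.145.92.64/26 (181.145.92.64 - 181.145.92.127) does not contain 181.145.92.33
  181.145.28.0/25 (181.145.28.0 - 181.145.28.127) does not contain 181.145.92.33
  181.145.76.0/24 (181.145.76.0 - 181.145.76.255) does not contain 181.145.92.33
  181.145.93.0/24 (181.145.93.0 - 181.145.93.255) does not contain 181.145.92.33
  181.145.72.0/21 (181.145.72.0 - 181.145.79.255) does not contain 181.145.92.33
Longest matching prefix is /19 -> interface ge-0/0/0.

ge-0/0/0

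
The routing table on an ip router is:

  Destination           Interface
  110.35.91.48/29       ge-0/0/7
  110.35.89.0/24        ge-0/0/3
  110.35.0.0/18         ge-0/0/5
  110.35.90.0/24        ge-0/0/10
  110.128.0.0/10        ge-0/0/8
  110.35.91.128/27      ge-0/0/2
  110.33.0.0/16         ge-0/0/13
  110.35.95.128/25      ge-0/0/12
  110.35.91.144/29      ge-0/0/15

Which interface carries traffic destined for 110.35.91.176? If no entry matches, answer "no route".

No entry's prefix contains 110.35.91.176; there is no default route.

no route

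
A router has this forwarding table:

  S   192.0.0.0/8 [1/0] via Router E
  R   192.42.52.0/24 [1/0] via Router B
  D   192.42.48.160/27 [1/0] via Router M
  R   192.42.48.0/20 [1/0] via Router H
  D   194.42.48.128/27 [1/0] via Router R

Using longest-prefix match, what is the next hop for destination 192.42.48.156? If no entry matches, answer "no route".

Routes whose prefix contains 192.42.48.156:
  192.0.0.0/8 (192.0.0.0 - 192.255.255.255) -> Router E
  192.42.48.0/20 (192.42.48.0 - 192.42.63.255) -> Router H
More-specific entries that do NOT match:
  192.42.48.160/27 (192.42.48.160 - 192.42.48.191) does not contain 192.42.48.156
  194.42.48.128/27 (194.42.48.128 - 194.42.48.159) does not contain 192.42.48.156
  192.42.52.0/24 (192.42.52.0 - 192.42.52.255) does not contain 192.42.48.156
Longest matching prefix is /20 -> next hop Router H.

Router H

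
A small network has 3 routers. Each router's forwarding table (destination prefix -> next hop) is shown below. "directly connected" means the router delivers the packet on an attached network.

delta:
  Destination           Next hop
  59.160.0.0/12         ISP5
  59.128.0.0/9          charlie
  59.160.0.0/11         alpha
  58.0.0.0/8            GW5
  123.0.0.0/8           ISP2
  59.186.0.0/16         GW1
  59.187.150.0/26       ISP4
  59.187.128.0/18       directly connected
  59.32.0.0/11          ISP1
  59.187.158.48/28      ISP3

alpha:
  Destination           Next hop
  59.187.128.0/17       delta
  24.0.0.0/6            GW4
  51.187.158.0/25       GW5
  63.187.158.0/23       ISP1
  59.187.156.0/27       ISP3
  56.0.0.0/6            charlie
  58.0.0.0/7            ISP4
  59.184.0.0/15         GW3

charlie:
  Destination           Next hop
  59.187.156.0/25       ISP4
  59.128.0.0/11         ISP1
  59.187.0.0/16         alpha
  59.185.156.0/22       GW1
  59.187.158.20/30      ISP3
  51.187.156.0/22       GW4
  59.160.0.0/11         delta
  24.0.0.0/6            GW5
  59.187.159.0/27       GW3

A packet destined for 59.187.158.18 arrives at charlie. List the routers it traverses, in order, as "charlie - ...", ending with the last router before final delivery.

charlie - alpha - delta

At charlie: longest match for 59.187.158.18 is 59.187.0.0/16 -> alpha
At alpha: longest match for 59.187.158.18 is 59.187.128.0/17 -> delta
At delta: longest match for 59.187.158.18 is 59.187.128.0/18 -> directly connected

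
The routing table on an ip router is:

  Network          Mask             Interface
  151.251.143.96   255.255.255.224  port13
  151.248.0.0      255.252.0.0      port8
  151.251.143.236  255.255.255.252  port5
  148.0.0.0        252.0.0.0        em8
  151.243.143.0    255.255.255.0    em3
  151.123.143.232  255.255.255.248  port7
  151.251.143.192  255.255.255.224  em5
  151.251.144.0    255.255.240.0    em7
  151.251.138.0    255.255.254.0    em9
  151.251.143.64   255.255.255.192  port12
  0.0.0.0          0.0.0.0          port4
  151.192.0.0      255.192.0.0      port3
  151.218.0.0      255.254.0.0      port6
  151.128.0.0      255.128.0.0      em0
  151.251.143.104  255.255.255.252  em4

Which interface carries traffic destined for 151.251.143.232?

Routes whose prefix contains 151.251.143.232:
  0.0.0.0/0 (default, matches everything) -> port4
  148.0.0.0/6 (148.0.0.0 - 151.255.255.255) -> em8
  151.128.0.0/9 (151.128.0.0 - 151.255.255.255) -> em0
  151.192.0.0/10 (151.192.0.0 - 151.255.255.255) -> port3
  151.248.0.0/14 (151.248.0.0 - 151.251.255.255) -> port8
More-specific entries that do NOT match:
  151.251.143.236/30 (151.251.143.236 - 151.251.143.239) does not contain 151.251.143.232
  151.251.143.104/30 (151.251.143.104 - 151.251.143.107) does not contain 151.251.143.232
  151.123.143.232/29 (151.123.143.232 - 151.123.143.239) does not contain 151.251.143.232
  151.251.143.96/27 (151.251.143.96 - 151.251.143.127) does not contain 151.251.143.232
  151.251.143.192/27 (151.251.143.192 - 151.251.143.223) does not contain 151.251.143.232
  151.251.143.64/26 (151.251.143.64 - 151.251.143.127) does not contain 151.251.143.232
  151.243.143.0/24 (151.243.143.0 - 151.243.143.255) does not contain 151.251.143.232
  151.251.138.0/23 (151.251.138.0 - 151.251.139.255) does not contain 151.251.143.232
  151.251.144.0/20 (151.251.144.0 - 151.251.159.255) does not contain 151.251.143.232
  151.218.0.0/15 (151.218.0.0 - 151.219.255.255) does not contain 151.251.143.232
Longest matching prefix is /14 -> interface port8.

port8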